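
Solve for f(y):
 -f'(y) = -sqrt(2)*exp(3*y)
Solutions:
 f(y) = C1 + sqrt(2)*exp(3*y)/3


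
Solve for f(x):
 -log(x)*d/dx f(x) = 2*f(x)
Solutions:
 f(x) = C1*exp(-2*li(x))


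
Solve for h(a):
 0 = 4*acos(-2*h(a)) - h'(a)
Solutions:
 Integral(1/acos(-2*_y), (_y, h(a))) = C1 + 4*a


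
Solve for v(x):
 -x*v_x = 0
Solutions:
 v(x) = C1


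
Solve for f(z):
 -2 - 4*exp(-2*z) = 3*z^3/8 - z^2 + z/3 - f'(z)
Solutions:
 f(z) = C1 + 3*z^4/32 - z^3/3 + z^2/6 + 2*z - 2*exp(-2*z)


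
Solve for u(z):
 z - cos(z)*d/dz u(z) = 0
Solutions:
 u(z) = C1 + Integral(z/cos(z), z)


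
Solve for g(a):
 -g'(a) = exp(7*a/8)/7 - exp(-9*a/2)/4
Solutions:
 g(a) = C1 - 8*exp(7*a/8)/49 - exp(-9*a/2)/18


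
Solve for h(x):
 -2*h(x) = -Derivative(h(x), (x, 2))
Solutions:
 h(x) = C1*exp(-sqrt(2)*x) + C2*exp(sqrt(2)*x)


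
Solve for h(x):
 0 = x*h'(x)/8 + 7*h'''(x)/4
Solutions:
 h(x) = C1 + Integral(C2*airyai(-14^(2/3)*x/14) + C3*airybi(-14^(2/3)*x/14), x)


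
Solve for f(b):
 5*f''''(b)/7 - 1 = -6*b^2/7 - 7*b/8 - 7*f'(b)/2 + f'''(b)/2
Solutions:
 f(b) = C1 + C2*exp(b*(7*7^(1/3)/(60*sqrt(501) + 1343)^(1/3) + 14 + 7^(2/3)*(60*sqrt(501) + 1343)^(1/3))/60)*sin(sqrt(3)*7^(1/3)*b*(-7^(1/3)*(60*sqrt(501) + 1343)^(1/3) + 7/(60*sqrt(501) + 1343)^(1/3))/60) + C3*exp(b*(7*7^(1/3)/(60*sqrt(501) + 1343)^(1/3) + 14 + 7^(2/3)*(60*sqrt(501) + 1343)^(1/3))/60)*cos(sqrt(3)*7^(1/3)*b*(-7^(1/3)*(60*sqrt(501) + 1343)^(1/3) + 7/(60*sqrt(501) + 1343)^(1/3))/60) + C4*exp(b*(-7^(2/3)*(60*sqrt(501) + 1343)^(1/3) - 7*7^(1/3)/(60*sqrt(501) + 1343)^(1/3) + 7)/30) - 4*b^3/49 - b^2/8 + 74*b/343


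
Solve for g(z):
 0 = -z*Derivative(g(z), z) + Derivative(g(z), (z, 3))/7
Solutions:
 g(z) = C1 + Integral(C2*airyai(7^(1/3)*z) + C3*airybi(7^(1/3)*z), z)


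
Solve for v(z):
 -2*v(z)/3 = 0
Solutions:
 v(z) = 0


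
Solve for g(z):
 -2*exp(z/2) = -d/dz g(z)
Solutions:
 g(z) = C1 + 4*exp(z/2)


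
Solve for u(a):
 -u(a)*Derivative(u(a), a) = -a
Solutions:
 u(a) = -sqrt(C1 + a^2)
 u(a) = sqrt(C1 + a^2)


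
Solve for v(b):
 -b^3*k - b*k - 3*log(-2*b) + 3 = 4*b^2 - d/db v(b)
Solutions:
 v(b) = C1 + b^4*k/4 + 4*b^3/3 + b^2*k/2 + 3*b*log(-b) + 3*b*(-2 + log(2))


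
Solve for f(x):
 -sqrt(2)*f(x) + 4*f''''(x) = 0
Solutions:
 f(x) = C1*exp(-2^(5/8)*x/2) + C2*exp(2^(5/8)*x/2) + C3*sin(2^(5/8)*x/2) + C4*cos(2^(5/8)*x/2)


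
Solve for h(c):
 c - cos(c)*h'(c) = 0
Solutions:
 h(c) = C1 + Integral(c/cos(c), c)


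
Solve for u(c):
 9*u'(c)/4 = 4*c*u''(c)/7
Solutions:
 u(c) = C1 + C2*c^(79/16)


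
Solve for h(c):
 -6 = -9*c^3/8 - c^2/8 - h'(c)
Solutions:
 h(c) = C1 - 9*c^4/32 - c^3/24 + 6*c


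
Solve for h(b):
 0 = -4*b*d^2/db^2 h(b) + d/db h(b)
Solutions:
 h(b) = C1 + C2*b^(5/4)


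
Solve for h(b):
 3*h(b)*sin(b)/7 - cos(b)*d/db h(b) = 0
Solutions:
 h(b) = C1/cos(b)^(3/7)


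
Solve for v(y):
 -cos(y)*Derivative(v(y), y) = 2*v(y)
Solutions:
 v(y) = C1*(sin(y) - 1)/(sin(y) + 1)


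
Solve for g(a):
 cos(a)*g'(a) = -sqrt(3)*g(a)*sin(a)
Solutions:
 g(a) = C1*cos(a)^(sqrt(3))


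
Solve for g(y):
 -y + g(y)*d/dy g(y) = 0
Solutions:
 g(y) = -sqrt(C1 + y^2)
 g(y) = sqrt(C1 + y^2)


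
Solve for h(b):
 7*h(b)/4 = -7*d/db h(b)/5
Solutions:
 h(b) = C1*exp(-5*b/4)


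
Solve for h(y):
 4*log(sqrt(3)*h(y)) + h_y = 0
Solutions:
 Integral(1/(2*log(_y) + log(3)), (_y, h(y)))/2 = C1 - y


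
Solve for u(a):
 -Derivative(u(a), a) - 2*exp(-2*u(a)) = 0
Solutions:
 u(a) = log(-sqrt(C1 - 4*a))
 u(a) = log(C1 - 4*a)/2


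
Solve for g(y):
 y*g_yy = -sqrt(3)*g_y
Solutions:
 g(y) = C1 + C2*y^(1 - sqrt(3))


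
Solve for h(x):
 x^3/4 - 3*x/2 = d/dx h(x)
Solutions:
 h(x) = C1 + x^4/16 - 3*x^2/4


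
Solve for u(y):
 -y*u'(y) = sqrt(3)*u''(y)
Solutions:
 u(y) = C1 + C2*erf(sqrt(2)*3^(3/4)*y/6)


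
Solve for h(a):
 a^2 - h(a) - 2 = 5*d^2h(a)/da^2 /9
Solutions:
 h(a) = C1*sin(3*sqrt(5)*a/5) + C2*cos(3*sqrt(5)*a/5) + a^2 - 28/9


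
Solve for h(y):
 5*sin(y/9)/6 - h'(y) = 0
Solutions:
 h(y) = C1 - 15*cos(y/9)/2


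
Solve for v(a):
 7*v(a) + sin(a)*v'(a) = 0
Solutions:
 v(a) = C1*sqrt(cos(a) + 1)*(cos(a)^3 + 3*cos(a)^2 + 3*cos(a) + 1)/(sqrt(cos(a) - 1)*(cos(a)^3 - 3*cos(a)^2 + 3*cos(a) - 1))


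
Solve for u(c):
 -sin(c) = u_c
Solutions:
 u(c) = C1 + cos(c)


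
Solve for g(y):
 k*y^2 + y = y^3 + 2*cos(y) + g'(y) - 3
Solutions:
 g(y) = C1 + k*y^3/3 - y^4/4 + y^2/2 + 3*y - 2*sin(y)


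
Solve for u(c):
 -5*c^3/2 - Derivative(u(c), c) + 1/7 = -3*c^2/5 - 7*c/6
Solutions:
 u(c) = C1 - 5*c^4/8 + c^3/5 + 7*c^2/12 + c/7


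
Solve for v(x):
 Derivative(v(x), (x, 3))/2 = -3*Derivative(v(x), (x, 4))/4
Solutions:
 v(x) = C1 + C2*x + C3*x^2 + C4*exp(-2*x/3)


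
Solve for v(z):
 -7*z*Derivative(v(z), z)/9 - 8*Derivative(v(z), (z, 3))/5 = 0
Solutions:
 v(z) = C1 + Integral(C2*airyai(-105^(1/3)*z/6) + C3*airybi(-105^(1/3)*z/6), z)


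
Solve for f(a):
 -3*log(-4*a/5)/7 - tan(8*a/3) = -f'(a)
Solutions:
 f(a) = C1 + 3*a*log(-a)/7 - 3*a*log(5)/7 - 3*a/7 + 6*a*log(2)/7 - 3*log(cos(8*a/3))/8


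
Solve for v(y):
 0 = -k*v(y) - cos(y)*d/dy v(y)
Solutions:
 v(y) = C1*exp(k*(log(sin(y) - 1) - log(sin(y) + 1))/2)


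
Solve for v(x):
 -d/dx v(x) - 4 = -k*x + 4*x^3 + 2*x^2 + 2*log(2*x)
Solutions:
 v(x) = C1 + k*x^2/2 - x^4 - 2*x^3/3 - 2*x*log(x) - 2*x - x*log(4)


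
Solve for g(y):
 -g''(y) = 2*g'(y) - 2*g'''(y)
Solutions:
 g(y) = C1 + C2*exp(y*(1 - sqrt(17))/4) + C3*exp(y*(1 + sqrt(17))/4)


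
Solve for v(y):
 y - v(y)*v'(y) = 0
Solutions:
 v(y) = -sqrt(C1 + y^2)
 v(y) = sqrt(C1 + y^2)


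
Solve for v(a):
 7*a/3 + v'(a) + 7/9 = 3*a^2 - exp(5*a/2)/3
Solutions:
 v(a) = C1 + a^3 - 7*a^2/6 - 7*a/9 - 2*exp(5*a/2)/15


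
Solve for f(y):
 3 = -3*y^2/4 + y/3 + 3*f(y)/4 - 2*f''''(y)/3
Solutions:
 f(y) = C1*exp(-2^(1/4)*sqrt(3)*y/2) + C2*exp(2^(1/4)*sqrt(3)*y/2) + C3*sin(2^(1/4)*sqrt(3)*y/2) + C4*cos(2^(1/4)*sqrt(3)*y/2) + y^2 - 4*y/9 + 4


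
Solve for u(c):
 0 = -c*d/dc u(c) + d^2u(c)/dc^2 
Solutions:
 u(c) = C1 + C2*erfi(sqrt(2)*c/2)


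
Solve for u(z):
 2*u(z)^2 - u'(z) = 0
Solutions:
 u(z) = -1/(C1 + 2*z)


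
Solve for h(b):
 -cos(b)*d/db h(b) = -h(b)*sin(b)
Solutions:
 h(b) = C1/cos(b)


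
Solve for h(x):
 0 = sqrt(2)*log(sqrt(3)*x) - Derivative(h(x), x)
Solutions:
 h(x) = C1 + sqrt(2)*x*log(x) - sqrt(2)*x + sqrt(2)*x*log(3)/2


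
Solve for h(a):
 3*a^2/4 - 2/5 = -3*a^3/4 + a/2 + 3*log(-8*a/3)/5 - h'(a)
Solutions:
 h(a) = C1 - 3*a^4/16 - a^3/4 + a^2/4 + 3*a*log(-a)/5 + a*(-3*log(3) - 1 + 9*log(2))/5


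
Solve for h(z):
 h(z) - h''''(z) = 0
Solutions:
 h(z) = C1*exp(-z) + C2*exp(z) + C3*sin(z) + C4*cos(z)


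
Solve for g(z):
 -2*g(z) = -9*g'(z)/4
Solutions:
 g(z) = C1*exp(8*z/9)


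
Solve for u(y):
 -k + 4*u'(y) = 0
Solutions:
 u(y) = C1 + k*y/4


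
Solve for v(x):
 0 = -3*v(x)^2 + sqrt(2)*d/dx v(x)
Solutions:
 v(x) = -2/(C1 + 3*sqrt(2)*x)


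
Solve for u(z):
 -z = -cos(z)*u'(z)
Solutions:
 u(z) = C1 + Integral(z/cos(z), z)


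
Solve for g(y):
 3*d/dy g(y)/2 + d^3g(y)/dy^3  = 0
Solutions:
 g(y) = C1 + C2*sin(sqrt(6)*y/2) + C3*cos(sqrt(6)*y/2)


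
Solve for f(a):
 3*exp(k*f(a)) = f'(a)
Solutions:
 f(a) = Piecewise((log(-1/(C1*k + 3*a*k))/k, Ne(k, 0)), (nan, True))
 f(a) = Piecewise((C1 + 3*a, Eq(k, 0)), (nan, True))


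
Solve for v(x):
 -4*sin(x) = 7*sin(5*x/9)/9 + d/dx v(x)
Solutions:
 v(x) = C1 + 7*cos(5*x/9)/5 + 4*cos(x)


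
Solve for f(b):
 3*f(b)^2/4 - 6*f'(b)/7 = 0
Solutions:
 f(b) = -8/(C1 + 7*b)


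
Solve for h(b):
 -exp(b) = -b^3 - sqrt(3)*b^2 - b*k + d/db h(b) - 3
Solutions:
 h(b) = C1 + b^4/4 + sqrt(3)*b^3/3 + b^2*k/2 + 3*b - exp(b)


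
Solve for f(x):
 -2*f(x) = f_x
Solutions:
 f(x) = C1*exp(-2*x)


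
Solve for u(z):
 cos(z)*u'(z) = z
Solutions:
 u(z) = C1 + Integral(z/cos(z), z)


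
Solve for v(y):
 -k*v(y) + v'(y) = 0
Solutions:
 v(y) = C1*exp(k*y)


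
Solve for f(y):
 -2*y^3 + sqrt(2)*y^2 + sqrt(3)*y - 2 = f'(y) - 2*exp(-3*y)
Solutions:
 f(y) = C1 - y^4/2 + sqrt(2)*y^3/3 + sqrt(3)*y^2/2 - 2*y - 2*exp(-3*y)/3


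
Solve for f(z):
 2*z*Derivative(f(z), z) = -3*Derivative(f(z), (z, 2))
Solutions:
 f(z) = C1 + C2*erf(sqrt(3)*z/3)


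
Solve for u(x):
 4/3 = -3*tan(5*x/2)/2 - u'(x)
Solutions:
 u(x) = C1 - 4*x/3 + 3*log(cos(5*x/2))/5


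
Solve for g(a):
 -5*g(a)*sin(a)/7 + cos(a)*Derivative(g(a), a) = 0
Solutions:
 g(a) = C1/cos(a)^(5/7)


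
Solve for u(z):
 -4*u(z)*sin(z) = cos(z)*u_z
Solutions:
 u(z) = C1*cos(z)^4


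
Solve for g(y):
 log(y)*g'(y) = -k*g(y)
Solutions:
 g(y) = C1*exp(-k*li(y))


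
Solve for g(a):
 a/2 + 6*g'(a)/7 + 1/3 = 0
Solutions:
 g(a) = C1 - 7*a^2/24 - 7*a/18


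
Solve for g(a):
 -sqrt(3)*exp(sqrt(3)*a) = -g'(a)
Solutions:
 g(a) = C1 + exp(sqrt(3)*a)


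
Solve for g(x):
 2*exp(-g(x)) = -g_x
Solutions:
 g(x) = log(C1 - 2*x)


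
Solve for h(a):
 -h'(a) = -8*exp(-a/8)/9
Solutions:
 h(a) = C1 - 64*exp(-a/8)/9


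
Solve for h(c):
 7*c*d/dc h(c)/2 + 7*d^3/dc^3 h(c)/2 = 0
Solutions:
 h(c) = C1 + Integral(C2*airyai(-c) + C3*airybi(-c), c)


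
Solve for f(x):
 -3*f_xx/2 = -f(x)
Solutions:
 f(x) = C1*exp(-sqrt(6)*x/3) + C2*exp(sqrt(6)*x/3)


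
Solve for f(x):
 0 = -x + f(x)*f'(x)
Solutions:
 f(x) = -sqrt(C1 + x^2)
 f(x) = sqrt(C1 + x^2)


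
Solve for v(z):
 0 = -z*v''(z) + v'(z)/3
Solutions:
 v(z) = C1 + C2*z^(4/3)


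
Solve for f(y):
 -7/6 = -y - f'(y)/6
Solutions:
 f(y) = C1 - 3*y^2 + 7*y


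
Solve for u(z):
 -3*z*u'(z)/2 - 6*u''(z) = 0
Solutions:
 u(z) = C1 + C2*erf(sqrt(2)*z/4)


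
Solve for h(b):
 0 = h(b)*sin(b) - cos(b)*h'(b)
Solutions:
 h(b) = C1/cos(b)


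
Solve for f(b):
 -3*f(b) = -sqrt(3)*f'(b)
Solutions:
 f(b) = C1*exp(sqrt(3)*b)


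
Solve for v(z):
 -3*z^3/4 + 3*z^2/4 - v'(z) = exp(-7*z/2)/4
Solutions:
 v(z) = C1 - 3*z^4/16 + z^3/4 + exp(-7*z/2)/14


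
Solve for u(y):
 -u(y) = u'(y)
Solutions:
 u(y) = C1*exp(-y)


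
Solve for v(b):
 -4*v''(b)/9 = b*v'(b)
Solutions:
 v(b) = C1 + C2*erf(3*sqrt(2)*b/4)


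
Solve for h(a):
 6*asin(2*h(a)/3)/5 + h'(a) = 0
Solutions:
 Integral(1/asin(2*_y/3), (_y, h(a))) = C1 - 6*a/5


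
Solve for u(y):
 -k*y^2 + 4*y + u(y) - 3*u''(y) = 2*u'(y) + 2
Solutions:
 u(y) = C1*exp(-y) + C2*exp(y/3) + k*y^2 + 4*k*y + 14*k - 4*y - 6


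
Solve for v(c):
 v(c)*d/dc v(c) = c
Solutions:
 v(c) = -sqrt(C1 + c^2)
 v(c) = sqrt(C1 + c^2)


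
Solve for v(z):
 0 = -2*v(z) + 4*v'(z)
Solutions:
 v(z) = C1*exp(z/2)


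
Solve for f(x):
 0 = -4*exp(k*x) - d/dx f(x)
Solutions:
 f(x) = C1 - 4*exp(k*x)/k


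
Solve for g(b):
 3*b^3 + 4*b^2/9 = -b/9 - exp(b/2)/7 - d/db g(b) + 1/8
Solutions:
 g(b) = C1 - 3*b^4/4 - 4*b^3/27 - b^2/18 + b/8 - 2*exp(b/2)/7


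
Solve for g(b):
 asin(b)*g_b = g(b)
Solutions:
 g(b) = C1*exp(Integral(1/asin(b), b))


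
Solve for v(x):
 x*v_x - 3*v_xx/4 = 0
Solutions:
 v(x) = C1 + C2*erfi(sqrt(6)*x/3)


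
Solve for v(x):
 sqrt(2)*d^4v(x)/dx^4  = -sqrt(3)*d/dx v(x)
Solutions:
 v(x) = C1 + C4*exp(-2^(5/6)*3^(1/6)*x/2) + (C2*sin(2^(5/6)*3^(2/3)*x/4) + C3*cos(2^(5/6)*3^(2/3)*x/4))*exp(2^(5/6)*3^(1/6)*x/4)


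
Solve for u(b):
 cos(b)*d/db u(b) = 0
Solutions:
 u(b) = C1


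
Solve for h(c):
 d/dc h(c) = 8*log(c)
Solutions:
 h(c) = C1 + 8*c*log(c) - 8*c


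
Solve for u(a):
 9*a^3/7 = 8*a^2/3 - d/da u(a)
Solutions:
 u(a) = C1 - 9*a^4/28 + 8*a^3/9


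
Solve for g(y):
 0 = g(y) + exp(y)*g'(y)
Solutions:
 g(y) = C1*exp(exp(-y))


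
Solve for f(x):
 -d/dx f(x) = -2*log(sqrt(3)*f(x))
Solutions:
 -Integral(1/(2*log(_y) + log(3)), (_y, f(x))) = C1 - x


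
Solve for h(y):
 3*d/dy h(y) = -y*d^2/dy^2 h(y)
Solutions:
 h(y) = C1 + C2/y^2


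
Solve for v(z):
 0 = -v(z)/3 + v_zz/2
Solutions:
 v(z) = C1*exp(-sqrt(6)*z/3) + C2*exp(sqrt(6)*z/3)


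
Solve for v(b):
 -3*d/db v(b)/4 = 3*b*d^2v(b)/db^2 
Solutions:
 v(b) = C1 + C2*b^(3/4)


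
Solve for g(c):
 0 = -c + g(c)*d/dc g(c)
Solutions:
 g(c) = -sqrt(C1 + c^2)
 g(c) = sqrt(C1 + c^2)


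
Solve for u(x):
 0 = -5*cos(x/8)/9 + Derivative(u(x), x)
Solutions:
 u(x) = C1 + 40*sin(x/8)/9


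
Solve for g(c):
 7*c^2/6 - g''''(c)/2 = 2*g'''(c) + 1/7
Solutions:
 g(c) = C1 + C2*c + C3*c^2 + C4*exp(-4*c) + 7*c^5/720 - 7*c^4/576 + c^3/4032


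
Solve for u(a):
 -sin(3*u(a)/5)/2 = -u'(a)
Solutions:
 -a/2 + 5*log(cos(3*u(a)/5) - 1)/6 - 5*log(cos(3*u(a)/5) + 1)/6 = C1


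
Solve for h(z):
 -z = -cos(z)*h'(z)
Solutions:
 h(z) = C1 + Integral(z/cos(z), z)


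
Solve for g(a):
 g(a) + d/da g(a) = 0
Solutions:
 g(a) = C1*exp(-a)


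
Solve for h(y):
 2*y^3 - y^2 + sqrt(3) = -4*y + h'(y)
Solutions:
 h(y) = C1 + y^4/2 - y^3/3 + 2*y^2 + sqrt(3)*y


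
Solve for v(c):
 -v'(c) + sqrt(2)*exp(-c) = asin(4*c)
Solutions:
 v(c) = C1 - c*asin(4*c) - sqrt(1 - 16*c^2)/4 - sqrt(2)*exp(-c)


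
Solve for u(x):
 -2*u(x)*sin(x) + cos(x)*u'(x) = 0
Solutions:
 u(x) = C1/cos(x)^2


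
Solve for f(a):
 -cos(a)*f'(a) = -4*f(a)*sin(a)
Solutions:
 f(a) = C1/cos(a)^4


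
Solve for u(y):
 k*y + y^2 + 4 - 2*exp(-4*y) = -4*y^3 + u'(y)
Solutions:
 u(y) = C1 + k*y^2/2 + y^4 + y^3/3 + 4*y + exp(-4*y)/2


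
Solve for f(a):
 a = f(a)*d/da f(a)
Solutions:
 f(a) = -sqrt(C1 + a^2)
 f(a) = sqrt(C1 + a^2)


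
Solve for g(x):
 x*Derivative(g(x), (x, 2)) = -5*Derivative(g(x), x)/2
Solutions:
 g(x) = C1 + C2/x^(3/2)


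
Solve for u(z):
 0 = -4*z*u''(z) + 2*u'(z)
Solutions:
 u(z) = C1 + C2*z^(3/2)


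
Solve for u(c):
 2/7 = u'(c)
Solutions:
 u(c) = C1 + 2*c/7


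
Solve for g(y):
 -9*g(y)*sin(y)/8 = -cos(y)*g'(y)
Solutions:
 g(y) = C1/cos(y)^(9/8)


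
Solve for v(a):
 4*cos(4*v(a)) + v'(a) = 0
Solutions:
 v(a) = -asin((C1 + exp(32*a))/(C1 - exp(32*a)))/4 + pi/4
 v(a) = asin((C1 + exp(32*a))/(C1 - exp(32*a)))/4


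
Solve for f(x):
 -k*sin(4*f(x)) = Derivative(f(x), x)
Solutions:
 f(x) = -acos((-C1 - exp(8*k*x))/(C1 - exp(8*k*x)))/4 + pi/2
 f(x) = acos((-C1 - exp(8*k*x))/(C1 - exp(8*k*x)))/4


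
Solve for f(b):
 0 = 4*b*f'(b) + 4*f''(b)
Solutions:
 f(b) = C1 + C2*erf(sqrt(2)*b/2)


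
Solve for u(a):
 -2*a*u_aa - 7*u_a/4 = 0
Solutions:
 u(a) = C1 + C2*a^(1/8)


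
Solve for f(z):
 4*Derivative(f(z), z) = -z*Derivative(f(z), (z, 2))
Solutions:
 f(z) = C1 + C2/z^3


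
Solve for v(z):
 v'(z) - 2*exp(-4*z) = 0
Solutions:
 v(z) = C1 - exp(-4*z)/2


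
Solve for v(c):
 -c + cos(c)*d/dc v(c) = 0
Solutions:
 v(c) = C1 + Integral(c/cos(c), c)


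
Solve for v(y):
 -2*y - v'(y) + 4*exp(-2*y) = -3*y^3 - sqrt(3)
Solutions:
 v(y) = C1 + 3*y^4/4 - y^2 + sqrt(3)*y - 2*exp(-2*y)


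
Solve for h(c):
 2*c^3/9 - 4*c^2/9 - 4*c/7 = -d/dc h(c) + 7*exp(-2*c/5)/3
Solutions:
 h(c) = C1 - c^4/18 + 4*c^3/27 + 2*c^2/7 - 35*exp(-2*c/5)/6


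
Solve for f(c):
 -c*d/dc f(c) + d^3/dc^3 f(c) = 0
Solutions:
 f(c) = C1 + Integral(C2*airyai(c) + C3*airybi(c), c)


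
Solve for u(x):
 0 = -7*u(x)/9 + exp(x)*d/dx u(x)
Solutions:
 u(x) = C1*exp(-7*exp(-x)/9)


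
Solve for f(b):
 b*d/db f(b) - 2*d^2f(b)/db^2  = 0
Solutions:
 f(b) = C1 + C2*erfi(b/2)


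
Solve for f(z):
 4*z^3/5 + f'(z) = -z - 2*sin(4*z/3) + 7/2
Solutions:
 f(z) = C1 - z^4/5 - z^2/2 + 7*z/2 + 3*cos(4*z/3)/2


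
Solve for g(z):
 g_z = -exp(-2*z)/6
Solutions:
 g(z) = C1 + exp(-2*z)/12


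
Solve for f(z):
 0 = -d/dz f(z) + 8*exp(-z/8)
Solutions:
 f(z) = C1 - 64*exp(-z/8)


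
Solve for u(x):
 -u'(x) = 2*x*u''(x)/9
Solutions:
 u(x) = C1 + C2/x^(7/2)


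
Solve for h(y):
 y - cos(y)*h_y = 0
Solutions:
 h(y) = C1 + Integral(y/cos(y), y)


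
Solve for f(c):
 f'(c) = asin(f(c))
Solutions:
 Integral(1/asin(_y), (_y, f(c))) = C1 + c


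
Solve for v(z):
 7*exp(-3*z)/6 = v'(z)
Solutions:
 v(z) = C1 - 7*exp(-3*z)/18


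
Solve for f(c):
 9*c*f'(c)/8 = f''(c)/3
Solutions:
 f(c) = C1 + C2*erfi(3*sqrt(3)*c/4)


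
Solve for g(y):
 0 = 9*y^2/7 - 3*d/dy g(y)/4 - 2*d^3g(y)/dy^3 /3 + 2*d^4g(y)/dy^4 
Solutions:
 g(y) = C1 + C2*exp(y*(-2^(2/3)*(27*sqrt(6657) + 2203)^(1/3) - 8*2^(1/3)/(27*sqrt(6657) + 2203)^(1/3) + 8)/72)*sin(2^(1/3)*sqrt(3)*y*(-2^(1/3)*(27*sqrt(6657) + 2203)^(1/3) + 8/(27*sqrt(6657) + 2203)^(1/3))/72) + C3*exp(y*(-2^(2/3)*(27*sqrt(6657) + 2203)^(1/3) - 8*2^(1/3)/(27*sqrt(6657) + 2203)^(1/3) + 8)/72)*cos(2^(1/3)*sqrt(3)*y*(-2^(1/3)*(27*sqrt(6657) + 2203)^(1/3) + 8/(27*sqrt(6657) + 2203)^(1/3))/72) + C4*exp(y*(8*2^(1/3)/(27*sqrt(6657) + 2203)^(1/3) + 4 + 2^(2/3)*(27*sqrt(6657) + 2203)^(1/3))/36) + 4*y^3/7 - 64*y/21


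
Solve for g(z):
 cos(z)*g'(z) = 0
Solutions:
 g(z) = C1


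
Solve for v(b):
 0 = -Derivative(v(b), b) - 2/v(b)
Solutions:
 v(b) = -sqrt(C1 - 4*b)
 v(b) = sqrt(C1 - 4*b)


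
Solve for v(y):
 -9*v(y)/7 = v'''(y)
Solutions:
 v(y) = C3*exp(-21^(2/3)*y/7) + (C1*sin(3*3^(1/6)*7^(2/3)*y/14) + C2*cos(3*3^(1/6)*7^(2/3)*y/14))*exp(21^(2/3)*y/14)


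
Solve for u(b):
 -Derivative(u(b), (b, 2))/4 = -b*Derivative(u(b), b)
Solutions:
 u(b) = C1 + C2*erfi(sqrt(2)*b)


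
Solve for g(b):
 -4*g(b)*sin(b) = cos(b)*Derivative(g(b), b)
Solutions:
 g(b) = C1*cos(b)^4


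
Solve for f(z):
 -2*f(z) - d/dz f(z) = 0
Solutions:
 f(z) = C1*exp(-2*z)


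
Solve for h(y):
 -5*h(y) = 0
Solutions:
 h(y) = 0


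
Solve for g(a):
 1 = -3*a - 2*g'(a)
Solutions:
 g(a) = C1 - 3*a^2/4 - a/2


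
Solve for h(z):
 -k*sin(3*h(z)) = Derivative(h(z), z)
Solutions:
 h(z) = -acos((-C1 - exp(6*k*z))/(C1 - exp(6*k*z)))/3 + 2*pi/3
 h(z) = acos((-C1 - exp(6*k*z))/(C1 - exp(6*k*z)))/3


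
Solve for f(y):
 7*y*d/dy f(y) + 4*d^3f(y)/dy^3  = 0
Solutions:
 f(y) = C1 + Integral(C2*airyai(-14^(1/3)*y/2) + C3*airybi(-14^(1/3)*y/2), y)


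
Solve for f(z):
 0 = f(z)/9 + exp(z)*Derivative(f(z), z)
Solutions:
 f(z) = C1*exp(exp(-z)/9)


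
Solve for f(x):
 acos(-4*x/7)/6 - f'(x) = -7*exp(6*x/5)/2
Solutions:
 f(x) = C1 + x*acos(-4*x/7)/6 + sqrt(49 - 16*x^2)/24 + 35*exp(6*x/5)/12


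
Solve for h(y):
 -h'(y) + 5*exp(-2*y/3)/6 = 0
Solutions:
 h(y) = C1 - 5*exp(-2*y/3)/4


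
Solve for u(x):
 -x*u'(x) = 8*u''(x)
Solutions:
 u(x) = C1 + C2*erf(x/4)


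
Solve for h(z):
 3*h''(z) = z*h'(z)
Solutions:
 h(z) = C1 + C2*erfi(sqrt(6)*z/6)


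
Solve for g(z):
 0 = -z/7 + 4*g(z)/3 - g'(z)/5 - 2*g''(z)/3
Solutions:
 g(z) = C1*exp(z*(-3 + sqrt(809))/20) + C2*exp(-z*(3 + sqrt(809))/20) + 3*z/28 + 9/560


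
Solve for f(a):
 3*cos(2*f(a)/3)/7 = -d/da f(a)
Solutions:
 3*a/7 - 3*log(sin(2*f(a)/3) - 1)/4 + 3*log(sin(2*f(a)/3) + 1)/4 = C1


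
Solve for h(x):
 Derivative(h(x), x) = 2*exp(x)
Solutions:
 h(x) = C1 + 2*exp(x)


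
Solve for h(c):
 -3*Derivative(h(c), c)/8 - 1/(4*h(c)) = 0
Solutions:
 h(c) = -sqrt(C1 - 12*c)/3
 h(c) = sqrt(C1 - 12*c)/3


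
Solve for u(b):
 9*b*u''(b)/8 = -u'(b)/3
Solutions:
 u(b) = C1 + C2*b^(19/27)


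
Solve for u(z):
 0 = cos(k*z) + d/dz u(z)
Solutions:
 u(z) = C1 - sin(k*z)/k


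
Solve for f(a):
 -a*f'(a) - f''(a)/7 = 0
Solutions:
 f(a) = C1 + C2*erf(sqrt(14)*a/2)


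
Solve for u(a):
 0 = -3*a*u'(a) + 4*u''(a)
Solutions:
 u(a) = C1 + C2*erfi(sqrt(6)*a/4)


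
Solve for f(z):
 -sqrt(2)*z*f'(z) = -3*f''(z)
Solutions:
 f(z) = C1 + C2*erfi(2^(3/4)*sqrt(3)*z/6)


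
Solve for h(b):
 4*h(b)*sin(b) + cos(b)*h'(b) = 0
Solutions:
 h(b) = C1*cos(b)^4


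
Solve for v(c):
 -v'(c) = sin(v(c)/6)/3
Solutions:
 c/3 + 3*log(cos(v(c)/6) - 1) - 3*log(cos(v(c)/6) + 1) = C1


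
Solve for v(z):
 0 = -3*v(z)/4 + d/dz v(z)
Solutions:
 v(z) = C1*exp(3*z/4)


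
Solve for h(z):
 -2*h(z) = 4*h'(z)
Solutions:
 h(z) = C1*exp(-z/2)


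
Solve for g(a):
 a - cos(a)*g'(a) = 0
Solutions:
 g(a) = C1 + Integral(a/cos(a), a)


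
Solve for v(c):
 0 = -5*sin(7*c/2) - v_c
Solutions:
 v(c) = C1 + 10*cos(7*c/2)/7


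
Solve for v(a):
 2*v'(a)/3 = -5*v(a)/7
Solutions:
 v(a) = C1*exp(-15*a/14)


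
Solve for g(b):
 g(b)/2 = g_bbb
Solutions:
 g(b) = C3*exp(2^(2/3)*b/2) + (C1*sin(2^(2/3)*sqrt(3)*b/4) + C2*cos(2^(2/3)*sqrt(3)*b/4))*exp(-2^(2/3)*b/4)


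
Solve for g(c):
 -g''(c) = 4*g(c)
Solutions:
 g(c) = C1*sin(2*c) + C2*cos(2*c)


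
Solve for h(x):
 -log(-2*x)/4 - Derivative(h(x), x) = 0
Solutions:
 h(x) = C1 - x*log(-x)/4 + x*(1 - log(2))/4


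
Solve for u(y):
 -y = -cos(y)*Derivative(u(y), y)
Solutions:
 u(y) = C1 + Integral(y/cos(y), y)


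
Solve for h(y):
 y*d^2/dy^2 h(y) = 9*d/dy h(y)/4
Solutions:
 h(y) = C1 + C2*y^(13/4)


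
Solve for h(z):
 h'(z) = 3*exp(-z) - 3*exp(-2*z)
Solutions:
 h(z) = C1 - 3*exp(-z) + 3*exp(-2*z)/2


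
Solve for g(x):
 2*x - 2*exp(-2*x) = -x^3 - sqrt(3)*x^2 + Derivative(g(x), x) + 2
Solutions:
 g(x) = C1 + x^4/4 + sqrt(3)*x^3/3 + x^2 - 2*x + exp(-2*x)


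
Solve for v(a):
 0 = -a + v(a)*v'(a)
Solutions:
 v(a) = -sqrt(C1 + a^2)
 v(a) = sqrt(C1 + a^2)


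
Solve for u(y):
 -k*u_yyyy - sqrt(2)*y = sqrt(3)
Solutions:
 u(y) = C1 + C2*y + C3*y^2 + C4*y^3 - sqrt(2)*y^5/(120*k) - sqrt(3)*y^4/(24*k)


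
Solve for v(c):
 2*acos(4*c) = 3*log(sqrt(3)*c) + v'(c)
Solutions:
 v(c) = C1 - 3*c*log(c) + 2*c*acos(4*c) - 3*c*log(3)/2 + 3*c - sqrt(1 - 16*c^2)/2


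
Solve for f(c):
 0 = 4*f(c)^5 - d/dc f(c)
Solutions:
 f(c) = -(-1/(C1 + 16*c))^(1/4)
 f(c) = (-1/(C1 + 16*c))^(1/4)
 f(c) = -I*(-1/(C1 + 16*c))^(1/4)
 f(c) = I*(-1/(C1 + 16*c))^(1/4)


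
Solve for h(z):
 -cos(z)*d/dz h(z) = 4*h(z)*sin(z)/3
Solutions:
 h(z) = C1*cos(z)^(4/3)


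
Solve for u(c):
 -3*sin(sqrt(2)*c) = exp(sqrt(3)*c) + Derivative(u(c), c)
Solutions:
 u(c) = C1 - sqrt(3)*exp(sqrt(3)*c)/3 + 3*sqrt(2)*cos(sqrt(2)*c)/2


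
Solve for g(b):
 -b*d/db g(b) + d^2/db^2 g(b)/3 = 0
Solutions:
 g(b) = C1 + C2*erfi(sqrt(6)*b/2)


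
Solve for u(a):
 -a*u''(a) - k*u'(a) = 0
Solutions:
 u(a) = C1 + a^(1 - re(k))*(C2*sin(log(a)*Abs(im(k))) + C3*cos(log(a)*im(k)))


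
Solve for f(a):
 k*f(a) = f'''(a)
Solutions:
 f(a) = C1*exp(a*k^(1/3)) + C2*exp(a*k^(1/3)*(-1 + sqrt(3)*I)/2) + C3*exp(-a*k^(1/3)*(1 + sqrt(3)*I)/2)


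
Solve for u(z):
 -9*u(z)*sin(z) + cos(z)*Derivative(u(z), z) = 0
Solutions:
 u(z) = C1/cos(z)^9


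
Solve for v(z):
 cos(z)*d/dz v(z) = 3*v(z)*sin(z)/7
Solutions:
 v(z) = C1/cos(z)^(3/7)


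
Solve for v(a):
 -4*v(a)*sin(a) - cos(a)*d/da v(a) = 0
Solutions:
 v(a) = C1*cos(a)^4


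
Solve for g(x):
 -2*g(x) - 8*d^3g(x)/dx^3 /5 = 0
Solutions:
 g(x) = C3*exp(-10^(1/3)*x/2) + (C1*sin(10^(1/3)*sqrt(3)*x/4) + C2*cos(10^(1/3)*sqrt(3)*x/4))*exp(10^(1/3)*x/4)


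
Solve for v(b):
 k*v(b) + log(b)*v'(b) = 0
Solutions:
 v(b) = C1*exp(-k*li(b))


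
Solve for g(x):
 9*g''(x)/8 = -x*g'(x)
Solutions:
 g(x) = C1 + C2*erf(2*x/3)


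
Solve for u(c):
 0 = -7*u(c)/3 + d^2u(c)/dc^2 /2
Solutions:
 u(c) = C1*exp(-sqrt(42)*c/3) + C2*exp(sqrt(42)*c/3)


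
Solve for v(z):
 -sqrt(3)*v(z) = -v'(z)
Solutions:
 v(z) = C1*exp(sqrt(3)*z)


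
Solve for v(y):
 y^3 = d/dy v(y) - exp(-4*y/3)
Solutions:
 v(y) = C1 + y^4/4 - 3*exp(-4*y/3)/4


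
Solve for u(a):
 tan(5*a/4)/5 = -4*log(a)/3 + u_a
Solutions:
 u(a) = C1 + 4*a*log(a)/3 - 4*a/3 - 4*log(cos(5*a/4))/25


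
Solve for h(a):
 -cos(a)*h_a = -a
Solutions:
 h(a) = C1 + Integral(a/cos(a), a)


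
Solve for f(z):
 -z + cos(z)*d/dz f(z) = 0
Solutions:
 f(z) = C1 + Integral(z/cos(z), z)


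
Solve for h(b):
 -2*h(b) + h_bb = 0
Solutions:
 h(b) = C1*exp(-sqrt(2)*b) + C2*exp(sqrt(2)*b)


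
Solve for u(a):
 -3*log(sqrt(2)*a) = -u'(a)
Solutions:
 u(a) = C1 + 3*a*log(a) - 3*a + 3*a*log(2)/2


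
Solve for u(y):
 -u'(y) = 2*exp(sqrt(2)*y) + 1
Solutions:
 u(y) = C1 - y - sqrt(2)*exp(sqrt(2)*y)


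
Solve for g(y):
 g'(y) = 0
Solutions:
 g(y) = C1


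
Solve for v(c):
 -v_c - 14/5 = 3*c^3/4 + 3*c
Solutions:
 v(c) = C1 - 3*c^4/16 - 3*c^2/2 - 14*c/5


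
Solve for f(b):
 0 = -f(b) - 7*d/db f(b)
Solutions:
 f(b) = C1*exp(-b/7)


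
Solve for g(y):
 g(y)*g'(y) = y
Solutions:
 g(y) = -sqrt(C1 + y^2)
 g(y) = sqrt(C1 + y^2)


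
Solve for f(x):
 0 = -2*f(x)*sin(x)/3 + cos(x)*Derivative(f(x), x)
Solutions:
 f(x) = C1/cos(x)^(2/3)


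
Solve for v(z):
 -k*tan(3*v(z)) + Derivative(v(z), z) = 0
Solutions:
 v(z) = -asin(C1*exp(3*k*z))/3 + pi/3
 v(z) = asin(C1*exp(3*k*z))/3


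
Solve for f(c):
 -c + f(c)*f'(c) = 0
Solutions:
 f(c) = -sqrt(C1 + c^2)
 f(c) = sqrt(C1 + c^2)


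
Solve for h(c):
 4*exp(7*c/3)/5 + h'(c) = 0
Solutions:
 h(c) = C1 - 12*exp(7*c/3)/35


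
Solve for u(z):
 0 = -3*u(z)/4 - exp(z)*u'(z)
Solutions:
 u(z) = C1*exp(3*exp(-z)/4)


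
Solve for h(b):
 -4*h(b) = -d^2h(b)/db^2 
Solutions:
 h(b) = C1*exp(-2*b) + C2*exp(2*b)


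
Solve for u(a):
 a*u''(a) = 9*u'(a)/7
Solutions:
 u(a) = C1 + C2*a^(16/7)


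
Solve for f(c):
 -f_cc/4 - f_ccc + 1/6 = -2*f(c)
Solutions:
 f(c) = C1*exp(-c*((24*sqrt(5178) + 1727)^(-1/3) + 2 + (24*sqrt(5178) + 1727)^(1/3))/24)*sin(sqrt(3)*c*(-(24*sqrt(5178) + 1727)^(1/3) + (24*sqrt(5178) + 1727)^(-1/3))/24) + C2*exp(-c*((24*sqrt(5178) + 1727)^(-1/3) + 2 + (24*sqrt(5178) + 1727)^(1/3))/24)*cos(sqrt(3)*c*(-(24*sqrt(5178) + 1727)^(1/3) + (24*sqrt(5178) + 1727)^(-1/3))/24) + C3*exp(c*(-1 + (24*sqrt(5178) + 1727)^(-1/3) + (24*sqrt(5178) + 1727)^(1/3))/12) - 1/12


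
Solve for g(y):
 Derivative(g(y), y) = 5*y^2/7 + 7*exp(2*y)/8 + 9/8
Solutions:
 g(y) = C1 + 5*y^3/21 + 9*y/8 + 7*exp(2*y)/16


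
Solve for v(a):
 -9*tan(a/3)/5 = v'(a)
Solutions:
 v(a) = C1 + 27*log(cos(a/3))/5


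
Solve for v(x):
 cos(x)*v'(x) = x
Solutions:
 v(x) = C1 + Integral(x/cos(x), x)


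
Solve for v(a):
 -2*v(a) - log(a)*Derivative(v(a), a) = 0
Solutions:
 v(a) = C1*exp(-2*li(a))


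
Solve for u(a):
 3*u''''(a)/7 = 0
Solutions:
 u(a) = C1 + C2*a + C3*a^2 + C4*a^3


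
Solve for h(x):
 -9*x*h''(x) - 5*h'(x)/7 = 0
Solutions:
 h(x) = C1 + C2*x^(58/63)


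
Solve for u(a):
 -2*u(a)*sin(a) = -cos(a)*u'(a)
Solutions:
 u(a) = C1/cos(a)^2


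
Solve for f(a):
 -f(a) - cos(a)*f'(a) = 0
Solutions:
 f(a) = C1*sqrt(sin(a) - 1)/sqrt(sin(a) + 1)


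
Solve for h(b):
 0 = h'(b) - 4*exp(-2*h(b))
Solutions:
 h(b) = log(-sqrt(C1 + 8*b))
 h(b) = log(C1 + 8*b)/2


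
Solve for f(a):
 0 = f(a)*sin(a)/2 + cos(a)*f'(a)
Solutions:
 f(a) = C1*sqrt(cos(a))


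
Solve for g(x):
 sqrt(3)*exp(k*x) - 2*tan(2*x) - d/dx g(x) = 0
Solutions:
 g(x) = C1 + sqrt(3)*Piecewise((exp(k*x)/k, Ne(k, 0)), (x, True)) + log(cos(2*x))


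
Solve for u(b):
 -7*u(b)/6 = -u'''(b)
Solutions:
 u(b) = C3*exp(6^(2/3)*7^(1/3)*b/6) + (C1*sin(2^(2/3)*3^(1/6)*7^(1/3)*b/4) + C2*cos(2^(2/3)*3^(1/6)*7^(1/3)*b/4))*exp(-6^(2/3)*7^(1/3)*b/12)


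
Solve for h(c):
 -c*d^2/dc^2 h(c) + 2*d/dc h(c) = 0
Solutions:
 h(c) = C1 + C2*c^3


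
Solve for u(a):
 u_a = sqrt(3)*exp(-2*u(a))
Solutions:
 u(a) = log(-sqrt(C1 + 2*sqrt(3)*a))
 u(a) = log(C1 + 2*sqrt(3)*a)/2


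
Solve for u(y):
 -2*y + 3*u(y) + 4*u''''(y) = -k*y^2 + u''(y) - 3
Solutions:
 u(y) = -k*y^2/3 - 2*k/9 + 2*y/3 + (C1*sin(sqrt(2)*3^(1/4)*y*sin(atan(sqrt(47))/2)/2) + C2*cos(sqrt(2)*3^(1/4)*y*sin(atan(sqrt(47))/2)/2))*exp(-sqrt(2)*3^(1/4)*y*cos(atan(sqrt(47))/2)/2) + (C3*sin(sqrt(2)*3^(1/4)*y*sin(atan(sqrt(47))/2)/2) + C4*cos(sqrt(2)*3^(1/4)*y*sin(atan(sqrt(47))/2)/2))*exp(sqrt(2)*3^(1/4)*y*cos(atan(sqrt(47))/2)/2) - 1


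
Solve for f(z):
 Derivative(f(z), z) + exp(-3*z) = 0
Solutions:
 f(z) = C1 + exp(-3*z)/3


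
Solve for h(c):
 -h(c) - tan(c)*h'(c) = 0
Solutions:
 h(c) = C1/sin(c)


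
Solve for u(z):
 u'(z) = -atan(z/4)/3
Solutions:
 u(z) = C1 - z*atan(z/4)/3 + 2*log(z^2 + 16)/3


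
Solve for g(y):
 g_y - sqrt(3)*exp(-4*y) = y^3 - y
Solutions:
 g(y) = C1 + y^4/4 - y^2/2 - sqrt(3)*exp(-4*y)/4


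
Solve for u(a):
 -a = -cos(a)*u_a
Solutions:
 u(a) = C1 + Integral(a/cos(a), a)


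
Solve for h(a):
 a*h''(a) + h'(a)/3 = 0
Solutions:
 h(a) = C1 + C2*a^(2/3)


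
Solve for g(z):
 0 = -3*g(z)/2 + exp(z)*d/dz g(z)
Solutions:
 g(z) = C1*exp(-3*exp(-z)/2)


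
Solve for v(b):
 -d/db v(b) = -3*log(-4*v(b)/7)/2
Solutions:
 -2*Integral(1/(log(-_y) - log(7) + 2*log(2)), (_y, v(b)))/3 = C1 - b


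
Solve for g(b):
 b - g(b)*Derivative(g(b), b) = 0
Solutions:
 g(b) = -sqrt(C1 + b^2)
 g(b) = sqrt(C1 + b^2)


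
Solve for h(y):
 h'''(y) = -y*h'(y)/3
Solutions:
 h(y) = C1 + Integral(C2*airyai(-3^(2/3)*y/3) + C3*airybi(-3^(2/3)*y/3), y)


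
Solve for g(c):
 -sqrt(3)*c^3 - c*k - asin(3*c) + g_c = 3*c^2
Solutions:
 g(c) = C1 + sqrt(3)*c^4/4 + c^3 + c^2*k/2 + c*asin(3*c) + sqrt(1 - 9*c^2)/3


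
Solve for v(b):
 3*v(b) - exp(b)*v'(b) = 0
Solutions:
 v(b) = C1*exp(-3*exp(-b))


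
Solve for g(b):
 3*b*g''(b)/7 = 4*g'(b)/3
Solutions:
 g(b) = C1 + C2*b^(37/9)


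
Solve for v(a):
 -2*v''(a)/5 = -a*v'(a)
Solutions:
 v(a) = C1 + C2*erfi(sqrt(5)*a/2)


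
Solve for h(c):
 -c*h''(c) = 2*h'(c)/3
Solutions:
 h(c) = C1 + C2*c^(1/3)


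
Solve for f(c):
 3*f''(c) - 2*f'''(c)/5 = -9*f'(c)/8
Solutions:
 f(c) = C1 + C2*exp(3*c*(5 - sqrt(30))/4) + C3*exp(3*c*(5 + sqrt(30))/4)


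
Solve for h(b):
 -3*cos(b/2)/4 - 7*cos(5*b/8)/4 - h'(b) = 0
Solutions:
 h(b) = C1 - 3*sin(b/2)/2 - 14*sin(5*b/8)/5


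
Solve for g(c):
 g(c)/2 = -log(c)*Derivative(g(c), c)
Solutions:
 g(c) = C1*exp(-li(c)/2)


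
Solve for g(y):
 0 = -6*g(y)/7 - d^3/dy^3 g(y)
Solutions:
 g(y) = C3*exp(-6^(1/3)*7^(2/3)*y/7) + (C1*sin(2^(1/3)*3^(5/6)*7^(2/3)*y/14) + C2*cos(2^(1/3)*3^(5/6)*7^(2/3)*y/14))*exp(6^(1/3)*7^(2/3)*y/14)


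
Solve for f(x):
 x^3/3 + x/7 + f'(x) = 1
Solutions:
 f(x) = C1 - x^4/12 - x^2/14 + x


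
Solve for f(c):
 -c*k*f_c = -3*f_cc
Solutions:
 f(c) = Piecewise((-sqrt(6)*sqrt(pi)*C1*erf(sqrt(6)*c*sqrt(-k)/6)/(2*sqrt(-k)) - C2, (k > 0) | (k < 0)), (-C1*c - C2, True))


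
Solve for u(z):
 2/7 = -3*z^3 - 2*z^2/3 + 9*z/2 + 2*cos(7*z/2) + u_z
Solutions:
 u(z) = C1 + 3*z^4/4 + 2*z^3/9 - 9*z^2/4 + 2*z/7 - 4*sin(7*z/2)/7


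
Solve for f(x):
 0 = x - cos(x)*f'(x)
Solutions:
 f(x) = C1 + Integral(x/cos(x), x)


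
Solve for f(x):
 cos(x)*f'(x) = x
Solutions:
 f(x) = C1 + Integral(x/cos(x), x)


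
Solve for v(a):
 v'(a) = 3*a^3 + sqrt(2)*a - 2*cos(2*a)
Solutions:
 v(a) = C1 + 3*a^4/4 + sqrt(2)*a^2/2 - sin(2*a)


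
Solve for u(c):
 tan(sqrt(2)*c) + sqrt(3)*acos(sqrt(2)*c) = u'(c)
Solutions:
 u(c) = C1 + sqrt(3)*(c*acos(sqrt(2)*c) - sqrt(2)*sqrt(1 - 2*c^2)/2) - sqrt(2)*log(cos(sqrt(2)*c))/2


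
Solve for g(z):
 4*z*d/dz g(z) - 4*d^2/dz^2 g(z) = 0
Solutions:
 g(z) = C1 + C2*erfi(sqrt(2)*z/2)


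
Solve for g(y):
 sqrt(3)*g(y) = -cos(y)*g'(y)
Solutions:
 g(y) = C1*(sin(y) - 1)^(sqrt(3)/2)/(sin(y) + 1)^(sqrt(3)/2)


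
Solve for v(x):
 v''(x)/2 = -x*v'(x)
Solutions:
 v(x) = C1 + C2*erf(x)


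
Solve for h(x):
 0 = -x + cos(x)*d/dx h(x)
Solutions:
 h(x) = C1 + Integral(x/cos(x), x)


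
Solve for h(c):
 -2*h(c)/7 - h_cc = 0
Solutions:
 h(c) = C1*sin(sqrt(14)*c/7) + C2*cos(sqrt(14)*c/7)


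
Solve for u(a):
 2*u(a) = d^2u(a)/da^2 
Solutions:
 u(a) = C1*exp(-sqrt(2)*a) + C2*exp(sqrt(2)*a)


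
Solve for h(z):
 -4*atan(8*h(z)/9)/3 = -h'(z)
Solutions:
 Integral(1/atan(8*_y/9), (_y, h(z))) = C1 + 4*z/3


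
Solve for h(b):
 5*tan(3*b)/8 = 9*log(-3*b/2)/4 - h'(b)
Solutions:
 h(b) = C1 + 9*b*log(-b)/4 - 9*b/4 - 9*b*log(2)/4 + 9*b*log(3)/4 + 5*log(cos(3*b))/24


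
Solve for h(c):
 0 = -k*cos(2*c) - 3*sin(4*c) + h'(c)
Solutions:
 h(c) = C1 + k*sin(2*c)/2 - 3*cos(4*c)/4


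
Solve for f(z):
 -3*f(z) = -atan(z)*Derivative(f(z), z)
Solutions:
 f(z) = C1*exp(3*Integral(1/atan(z), z))


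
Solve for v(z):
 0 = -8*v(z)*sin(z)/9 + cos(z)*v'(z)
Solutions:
 v(z) = C1/cos(z)^(8/9)


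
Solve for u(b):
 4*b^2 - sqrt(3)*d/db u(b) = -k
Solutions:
 u(b) = C1 + 4*sqrt(3)*b^3/9 + sqrt(3)*b*k/3


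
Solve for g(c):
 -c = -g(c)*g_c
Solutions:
 g(c) = -sqrt(C1 + c^2)
 g(c) = sqrt(C1 + c^2)


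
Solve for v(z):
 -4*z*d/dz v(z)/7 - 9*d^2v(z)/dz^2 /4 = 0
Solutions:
 v(z) = C1 + C2*erf(2*sqrt(14)*z/21)


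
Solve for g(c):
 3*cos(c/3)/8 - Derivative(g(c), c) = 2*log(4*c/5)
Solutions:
 g(c) = C1 - 2*c*log(c) - 4*c*log(2) + 2*c + 2*c*log(5) + 9*sin(c/3)/8


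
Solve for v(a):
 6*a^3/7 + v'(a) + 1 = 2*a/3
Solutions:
 v(a) = C1 - 3*a^4/14 + a^2/3 - a


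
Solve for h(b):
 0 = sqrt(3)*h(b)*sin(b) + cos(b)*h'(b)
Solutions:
 h(b) = C1*cos(b)^(sqrt(3))


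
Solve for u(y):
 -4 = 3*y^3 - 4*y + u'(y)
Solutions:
 u(y) = C1 - 3*y^4/4 + 2*y^2 - 4*y


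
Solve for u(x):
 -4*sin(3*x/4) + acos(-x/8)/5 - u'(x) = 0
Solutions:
 u(x) = C1 + x*acos(-x/8)/5 + sqrt(64 - x^2)/5 + 16*cos(3*x/4)/3


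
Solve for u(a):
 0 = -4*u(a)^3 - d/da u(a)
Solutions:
 u(a) = -sqrt(2)*sqrt(-1/(C1 - 4*a))/2
 u(a) = sqrt(2)*sqrt(-1/(C1 - 4*a))/2


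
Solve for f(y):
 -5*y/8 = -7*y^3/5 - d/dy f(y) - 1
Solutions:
 f(y) = C1 - 7*y^4/20 + 5*y^2/16 - y


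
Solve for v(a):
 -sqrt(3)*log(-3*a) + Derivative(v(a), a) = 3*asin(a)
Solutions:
 v(a) = C1 + sqrt(3)*a*(log(-a) - 1) + 3*a*asin(a) + sqrt(3)*a*log(3) + 3*sqrt(1 - a^2)


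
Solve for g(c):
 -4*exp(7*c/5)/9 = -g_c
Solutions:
 g(c) = C1 + 20*exp(7*c/5)/63


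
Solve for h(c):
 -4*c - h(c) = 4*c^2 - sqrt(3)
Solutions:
 h(c) = -4*c^2 - 4*c + sqrt(3)


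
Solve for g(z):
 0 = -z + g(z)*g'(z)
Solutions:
 g(z) = -sqrt(C1 + z^2)
 g(z) = sqrt(C1 + z^2)


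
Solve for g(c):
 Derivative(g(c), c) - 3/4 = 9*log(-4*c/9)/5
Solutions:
 g(c) = C1 + 9*c*log(-c)/5 + 3*c*(-24*log(3) - 7 + 24*log(2))/20


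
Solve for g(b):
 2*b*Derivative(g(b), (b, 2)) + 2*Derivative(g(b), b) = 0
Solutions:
 g(b) = C1 + C2*log(b)


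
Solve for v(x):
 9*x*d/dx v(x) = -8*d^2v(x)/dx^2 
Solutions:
 v(x) = C1 + C2*erf(3*x/4)


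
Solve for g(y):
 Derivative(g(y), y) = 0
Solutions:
 g(y) = C1


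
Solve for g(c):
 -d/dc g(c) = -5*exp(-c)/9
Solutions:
 g(c) = C1 - 5*exp(-c)/9


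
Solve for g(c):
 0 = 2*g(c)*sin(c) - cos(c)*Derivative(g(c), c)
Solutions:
 g(c) = C1/cos(c)^2


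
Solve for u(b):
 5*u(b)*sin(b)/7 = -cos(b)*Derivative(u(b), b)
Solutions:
 u(b) = C1*cos(b)^(5/7)


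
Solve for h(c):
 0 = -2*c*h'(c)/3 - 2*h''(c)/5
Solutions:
 h(c) = C1 + C2*erf(sqrt(30)*c/6)


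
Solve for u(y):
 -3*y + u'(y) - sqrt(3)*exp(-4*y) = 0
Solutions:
 u(y) = C1 + 3*y^2/2 - sqrt(3)*exp(-4*y)/4


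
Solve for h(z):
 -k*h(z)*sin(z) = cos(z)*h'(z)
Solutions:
 h(z) = C1*exp(k*log(cos(z)))


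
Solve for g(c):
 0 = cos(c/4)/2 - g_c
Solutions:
 g(c) = C1 + 2*sin(c/4)


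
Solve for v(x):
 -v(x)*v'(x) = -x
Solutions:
 v(x) = -sqrt(C1 + x^2)
 v(x) = sqrt(C1 + x^2)


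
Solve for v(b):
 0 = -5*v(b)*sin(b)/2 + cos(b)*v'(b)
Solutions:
 v(b) = C1/cos(b)^(5/2)


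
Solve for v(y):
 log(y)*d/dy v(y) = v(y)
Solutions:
 v(y) = C1*exp(li(y))


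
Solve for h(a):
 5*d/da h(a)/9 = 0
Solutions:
 h(a) = C1


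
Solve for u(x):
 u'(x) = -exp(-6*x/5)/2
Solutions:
 u(x) = C1 + 5*exp(-6*x/5)/12


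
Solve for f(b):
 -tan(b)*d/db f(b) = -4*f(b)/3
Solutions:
 f(b) = C1*sin(b)^(4/3)


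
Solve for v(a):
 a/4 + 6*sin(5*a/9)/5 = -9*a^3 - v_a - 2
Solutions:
 v(a) = C1 - 9*a^4/4 - a^2/8 - 2*a + 54*cos(5*a/9)/25


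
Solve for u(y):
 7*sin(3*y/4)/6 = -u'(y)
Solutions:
 u(y) = C1 + 14*cos(3*y/4)/9


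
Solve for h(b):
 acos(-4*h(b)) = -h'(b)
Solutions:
 Integral(1/acos(-4*_y), (_y, h(b))) = C1 - b


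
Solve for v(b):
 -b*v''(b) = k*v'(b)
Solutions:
 v(b) = C1 + b^(1 - re(k))*(C2*sin(log(b)*Abs(im(k))) + C3*cos(log(b)*im(k)))


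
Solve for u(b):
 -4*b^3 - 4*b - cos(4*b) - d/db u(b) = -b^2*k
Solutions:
 u(b) = C1 - b^4 + b^3*k/3 - 2*b^2 - sin(4*b)/4


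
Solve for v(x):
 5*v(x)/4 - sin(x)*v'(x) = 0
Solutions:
 v(x) = C1*(cos(x) - 1)^(5/8)/(cos(x) + 1)^(5/8)


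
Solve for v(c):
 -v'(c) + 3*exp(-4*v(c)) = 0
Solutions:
 v(c) = log(-I*(C1 + 12*c)^(1/4))
 v(c) = log(I*(C1 + 12*c)^(1/4))
 v(c) = log(-(C1 + 12*c)^(1/4))
 v(c) = log(C1 + 12*c)/4


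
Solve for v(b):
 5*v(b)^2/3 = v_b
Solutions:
 v(b) = -3/(C1 + 5*b)


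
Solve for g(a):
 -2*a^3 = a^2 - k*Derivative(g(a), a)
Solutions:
 g(a) = C1 + a^4/(2*k) + a^3/(3*k)


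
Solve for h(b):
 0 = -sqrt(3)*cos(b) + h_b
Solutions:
 h(b) = C1 + sqrt(3)*sin(b)


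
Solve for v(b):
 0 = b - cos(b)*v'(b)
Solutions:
 v(b) = C1 + Integral(b/cos(b), b)


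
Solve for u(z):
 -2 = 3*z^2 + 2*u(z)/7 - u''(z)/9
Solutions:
 u(z) = C1*exp(-3*sqrt(14)*z/7) + C2*exp(3*sqrt(14)*z/7) - 21*z^2/2 - 91/6


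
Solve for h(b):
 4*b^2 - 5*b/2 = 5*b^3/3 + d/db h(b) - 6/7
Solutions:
 h(b) = C1 - 5*b^4/12 + 4*b^3/3 - 5*b^2/4 + 6*b/7


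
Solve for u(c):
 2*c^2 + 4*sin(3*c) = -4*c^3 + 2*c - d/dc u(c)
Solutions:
 u(c) = C1 - c^4 - 2*c^3/3 + c^2 + 4*cos(3*c)/3


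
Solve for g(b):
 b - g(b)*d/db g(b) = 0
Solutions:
 g(b) = -sqrt(C1 + b^2)
 g(b) = sqrt(C1 + b^2)


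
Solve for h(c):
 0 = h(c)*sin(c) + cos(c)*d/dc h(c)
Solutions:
 h(c) = C1*cos(c)


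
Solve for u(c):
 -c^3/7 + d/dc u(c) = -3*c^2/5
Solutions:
 u(c) = C1 + c^4/28 - c^3/5


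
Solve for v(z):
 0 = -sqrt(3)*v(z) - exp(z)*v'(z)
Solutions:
 v(z) = C1*exp(sqrt(3)*exp(-z))


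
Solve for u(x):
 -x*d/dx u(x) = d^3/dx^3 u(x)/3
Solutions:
 u(x) = C1 + Integral(C2*airyai(-3^(1/3)*x) + C3*airybi(-3^(1/3)*x), x)


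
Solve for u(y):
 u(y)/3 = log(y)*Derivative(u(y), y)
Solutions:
 u(y) = C1*exp(li(y)/3)


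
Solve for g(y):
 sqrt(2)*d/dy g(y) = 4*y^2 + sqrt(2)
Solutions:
 g(y) = C1 + 2*sqrt(2)*y^3/3 + y


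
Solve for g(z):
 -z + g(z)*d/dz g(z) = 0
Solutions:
 g(z) = -sqrt(C1 + z^2)
 g(z) = sqrt(C1 + z^2)


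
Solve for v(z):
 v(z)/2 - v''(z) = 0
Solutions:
 v(z) = C1*exp(-sqrt(2)*z/2) + C2*exp(sqrt(2)*z/2)


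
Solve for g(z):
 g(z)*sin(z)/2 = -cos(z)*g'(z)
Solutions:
 g(z) = C1*sqrt(cos(z))


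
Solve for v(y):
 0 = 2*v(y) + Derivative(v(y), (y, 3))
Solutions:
 v(y) = C3*exp(-2^(1/3)*y) + (C1*sin(2^(1/3)*sqrt(3)*y/2) + C2*cos(2^(1/3)*sqrt(3)*y/2))*exp(2^(1/3)*y/2)


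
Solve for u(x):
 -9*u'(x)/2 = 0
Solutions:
 u(x) = C1


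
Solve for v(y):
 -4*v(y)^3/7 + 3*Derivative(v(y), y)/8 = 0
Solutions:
 v(y) = -sqrt(42)*sqrt(-1/(C1 + 32*y))/2
 v(y) = sqrt(42)*sqrt(-1/(C1 + 32*y))/2


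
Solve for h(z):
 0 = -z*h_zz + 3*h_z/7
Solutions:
 h(z) = C1 + C2*z^(10/7)


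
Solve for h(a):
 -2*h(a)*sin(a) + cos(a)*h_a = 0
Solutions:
 h(a) = C1/cos(a)^2


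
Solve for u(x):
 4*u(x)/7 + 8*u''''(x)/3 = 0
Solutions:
 u(x) = (C1*sin(6^(1/4)*7^(3/4)*x/14) + C2*cos(6^(1/4)*7^(3/4)*x/14))*exp(-6^(1/4)*7^(3/4)*x/14) + (C3*sin(6^(1/4)*7^(3/4)*x/14) + C4*cos(6^(1/4)*7^(3/4)*x/14))*exp(6^(1/4)*7^(3/4)*x/14)
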